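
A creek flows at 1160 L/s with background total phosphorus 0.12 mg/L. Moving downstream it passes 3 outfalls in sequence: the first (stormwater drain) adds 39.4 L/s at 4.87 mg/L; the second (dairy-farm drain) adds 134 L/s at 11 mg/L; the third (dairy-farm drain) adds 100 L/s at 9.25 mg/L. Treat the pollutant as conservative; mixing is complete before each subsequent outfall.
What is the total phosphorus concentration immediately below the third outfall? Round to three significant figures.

Outfall 1: combined Q = 1199 L/s; C = (1160·0.1200 + 39.40·4.870)/1199 = 0.2760 mg/L.
Outfall 2: combined Q = 1333 L/s; C = (1199·0.2760 + 134.0·11.00)/1333 = 1.354 mg/L.
Outfall 3: combined Q = 1433 L/s; C = (1333·1.354 + 100.0·9.250)/1433 = 1.905 mg/L.

1.90 mg/L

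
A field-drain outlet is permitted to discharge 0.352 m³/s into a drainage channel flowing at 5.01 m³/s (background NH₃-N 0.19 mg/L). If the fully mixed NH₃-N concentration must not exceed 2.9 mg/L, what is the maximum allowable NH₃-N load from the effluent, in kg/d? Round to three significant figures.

Mass balance at the limit: 5.010·0.1900 + 0.3520·Cₑ = 5.362·2.9 → Cₑ = 41.47 mg/L.
Load = 0.3520 m³/s × 41.47 g/m³ × 86 400 s/d = 1261 kg/d.

1260 kg/d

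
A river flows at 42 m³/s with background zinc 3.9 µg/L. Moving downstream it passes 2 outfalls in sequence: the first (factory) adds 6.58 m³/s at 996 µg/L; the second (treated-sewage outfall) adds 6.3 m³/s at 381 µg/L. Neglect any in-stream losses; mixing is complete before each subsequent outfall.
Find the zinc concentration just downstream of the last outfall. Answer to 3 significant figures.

166 µg/L

After outfall 1: Q = 42.00 + 6.580 = 48.58 m³/s; C = (42.00·3.900 + 6.580·996.0)/48.58 = 138.3 µg/L.
After outfall 2: Q = 48.58 + 6.300 = 54.88 m³/s; C = (48.58·138.3 + 6.300·381.0)/54.88 = 166.1 µg/L.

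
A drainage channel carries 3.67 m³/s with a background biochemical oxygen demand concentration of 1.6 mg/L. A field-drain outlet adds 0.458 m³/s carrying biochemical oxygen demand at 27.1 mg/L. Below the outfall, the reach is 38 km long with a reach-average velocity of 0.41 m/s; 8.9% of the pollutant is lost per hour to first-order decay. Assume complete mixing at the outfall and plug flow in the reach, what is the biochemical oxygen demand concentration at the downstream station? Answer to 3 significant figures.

0.402 mg/L

Mass balance: C = (3.670·1.600 + 0.4580·27.10) / 4.128 = 18.28/4.128 = 4.429 mg/L.
Travel time t = 38·1000 / 0.41 = 92680 s = 25.75 h.
8.9%/h lost → k = −ln(1 − 0.089) = 0.09321 h⁻¹.
First-order decay: C = 4.429·exp(−k·t) = 4.429·0.09074 = 0.4019 mg/L.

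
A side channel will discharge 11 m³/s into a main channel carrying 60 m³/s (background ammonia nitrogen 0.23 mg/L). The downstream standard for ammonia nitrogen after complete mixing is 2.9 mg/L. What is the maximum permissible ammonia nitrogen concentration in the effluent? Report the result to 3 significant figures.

17.5 mg/L

At the limit, (Qr·Cr + Qe·Cₑ)/(Qr + Qe) = 2.9:
Cₑ = (71.00·2.9 − 60.00·0.2300) / 11.00 = 17.46 mg/L.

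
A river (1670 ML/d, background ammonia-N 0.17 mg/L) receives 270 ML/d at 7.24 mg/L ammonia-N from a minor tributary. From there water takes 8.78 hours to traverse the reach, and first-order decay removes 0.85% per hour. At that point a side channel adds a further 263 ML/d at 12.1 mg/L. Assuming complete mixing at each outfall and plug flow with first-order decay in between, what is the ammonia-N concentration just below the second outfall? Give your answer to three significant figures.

Mixed concentration C = ΣQC/ΣQ = (1670·0.1700 + 270.0·7.240) / 1940 = 2239/1940 = 1.154 mg/L; combined flow 1940 ML/d.
0.85%/h lost → k = −ln(1 − 0.0085) = 0.008536 h⁻¹.
After decay, C = 1.154 × e^(−kt) = 1.154 × 0.9278 = 1.071 mg/L.
At the second outfall, C = (1940·1.071 + 263.0·12.10) / (1940 + 263.0) = 2.387 mg/L.

2.39 mg/L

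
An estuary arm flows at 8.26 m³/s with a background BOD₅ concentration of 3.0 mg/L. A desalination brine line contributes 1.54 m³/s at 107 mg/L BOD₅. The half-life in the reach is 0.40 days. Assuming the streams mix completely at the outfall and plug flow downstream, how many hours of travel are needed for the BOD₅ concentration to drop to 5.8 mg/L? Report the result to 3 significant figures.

16.7 h

After mixing, C = (8.260·3.000 + 1.540·107.0) / 9.800 = 189.6/9.800 = 19.34 mg/L.
Half-life 0.40 d → k = ln 2 / 0.40 = 1.733 d⁻¹.
19.34·exp(−k·t) = 5.8 → t = ln(19.34/5.8)/k = 60050 s = 16.68 h.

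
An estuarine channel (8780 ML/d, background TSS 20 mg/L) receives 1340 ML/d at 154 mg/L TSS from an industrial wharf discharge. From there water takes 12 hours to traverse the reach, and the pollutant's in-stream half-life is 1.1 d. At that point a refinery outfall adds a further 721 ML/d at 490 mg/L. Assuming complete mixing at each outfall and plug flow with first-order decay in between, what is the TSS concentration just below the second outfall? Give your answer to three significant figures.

Mixed concentration C = ΣQC/ΣQ = (8780·20.00 + 1340·154.0) / 10120 = 382000/10120 = 37.74 mg/L; combined flow 10120 ML/d.
Half-life 1.1 d → k = ln 2 / 1.1 = 0.6301 d⁻¹.
Applying C = C₀e^(−kt): 37.74 × 0.7297 = 27.54 mg/L.
Second outfall: C = (10120·27.54 + 721.0·490.0)/10840 = 58.30 mg/L.

58.3 mg/L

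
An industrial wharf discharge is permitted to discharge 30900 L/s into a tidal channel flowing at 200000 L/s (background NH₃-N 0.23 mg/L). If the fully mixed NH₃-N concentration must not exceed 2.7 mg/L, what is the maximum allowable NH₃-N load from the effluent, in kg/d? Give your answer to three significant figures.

Mass balance at the limit: 200000·0.2300 + 30900·Cₑ = 230900·2.7 → Cₑ = 18.69 mg/L.
30900 L/s = 30.90 m³/s. Load = 30.90 m³/s × 18.69 g/m³ × 86 400 s/d = 49890 kg/d.

49900 kg/d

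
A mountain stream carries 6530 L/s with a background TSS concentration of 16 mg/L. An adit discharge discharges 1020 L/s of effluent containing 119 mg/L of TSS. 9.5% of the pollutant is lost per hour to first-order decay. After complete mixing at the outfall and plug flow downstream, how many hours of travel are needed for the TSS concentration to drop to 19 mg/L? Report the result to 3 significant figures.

Mass balance: C = (6530·16.00 + 1020·119.0) / 7550 = 225900/7550 = 29.92 mg/L.
9.5%/h lost → k = −ln(1 − 0.095) = 0.09982 h⁻¹.
29.92·exp(−k·t) = 19 → t = ln(29.92/19)/k = 16370 s = 4.547 h.

4.55 h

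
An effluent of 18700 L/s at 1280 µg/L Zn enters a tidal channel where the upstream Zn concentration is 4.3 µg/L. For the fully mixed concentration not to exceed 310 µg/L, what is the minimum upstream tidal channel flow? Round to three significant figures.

59300 L/s

Set C_mix = 310: (Q·4.300 + 18700·1280) / (Q + 18700) = 310
→ Q = 18700·(1280 − 310)/(310 − 4.300) = 59340 L/s.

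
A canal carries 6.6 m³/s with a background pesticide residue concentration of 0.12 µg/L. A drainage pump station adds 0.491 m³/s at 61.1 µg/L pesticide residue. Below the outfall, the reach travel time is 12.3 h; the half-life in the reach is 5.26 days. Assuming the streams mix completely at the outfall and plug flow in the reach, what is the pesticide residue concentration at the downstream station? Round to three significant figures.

Flow-weighted average: C = (6.600·0.1200 + 0.4910·61.10) / 7.091 = 30.79/7.091 = 4.342 µg/L.
Half-life 5.26 d → k = ln 2 / 5.26 = 0.1318 d⁻¹.
After decay, C = 4.342 × e^(−kt) = 4.342 × 0.9347 = 4.059 µg/L.

4.06 µg/L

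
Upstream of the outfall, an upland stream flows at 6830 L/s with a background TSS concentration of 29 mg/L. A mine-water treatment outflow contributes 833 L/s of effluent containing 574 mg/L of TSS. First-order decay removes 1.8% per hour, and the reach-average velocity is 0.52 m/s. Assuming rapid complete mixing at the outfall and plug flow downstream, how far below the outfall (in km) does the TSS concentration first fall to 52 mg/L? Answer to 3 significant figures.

Mixed concentration C = ΣQC/ΣQ = (6830·29.00 + 833.0·574.0) / 7663 = 676200/7663 = 88.24 mg/L.
1.8%/h lost → k = −ln(1 − 0.018) = 0.01816 h⁻¹.
Set 88.24·exp(−k·t) = 52 → t = ln(88.24/52)/k = 104800 s = 29.12 h.
Distance = v·t = 0.52·104800 = 54500 m = 54.50 km.

54.5 km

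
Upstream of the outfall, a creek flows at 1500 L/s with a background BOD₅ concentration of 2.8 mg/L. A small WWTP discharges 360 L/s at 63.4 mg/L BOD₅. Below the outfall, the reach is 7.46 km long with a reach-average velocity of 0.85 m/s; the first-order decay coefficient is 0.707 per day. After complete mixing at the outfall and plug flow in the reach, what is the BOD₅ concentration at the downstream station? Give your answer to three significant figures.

Flow-weighted average: C = (1500·2.800 + 360.0·63.40) / 1860 = 27020/1860 = 14.53 mg/L.
Travel time t = 7.46·1000 / 0.85 = 8776 s = 2.438 h.
Decay over the reach: 14.53·exp(−kt) = 14.53·0.9307 = 13.52 mg/L.

13.5 mg/L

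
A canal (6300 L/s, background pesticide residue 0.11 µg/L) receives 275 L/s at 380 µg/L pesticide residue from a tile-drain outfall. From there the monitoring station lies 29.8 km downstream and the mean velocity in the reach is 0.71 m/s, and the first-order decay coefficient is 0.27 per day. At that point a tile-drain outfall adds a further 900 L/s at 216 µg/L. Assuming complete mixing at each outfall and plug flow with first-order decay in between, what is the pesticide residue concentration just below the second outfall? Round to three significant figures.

Mass balance: C = (6300·0.1100 + 275.0·380.0) / 6575 = 105200/6575 = 16.00 µg/L; combined flow 6575 L/s.
Travel time t = 29.8·1000 / 0.71 = 41970 s = 11.66 h.
First-order decay: C = 16.00·exp(−k·t) = 16.00·0.8771 = 14.03 µg/L.
Second outfall: C = (6575·14.03 + 900.0·216.0)/7475 = 38.35 µg/L.

38.3 µg/L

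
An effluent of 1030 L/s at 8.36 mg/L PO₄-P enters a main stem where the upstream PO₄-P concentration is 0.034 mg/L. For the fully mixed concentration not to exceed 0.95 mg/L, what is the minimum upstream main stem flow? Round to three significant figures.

8330 L/s

Set C_mix = 0.95: (Q·0.03400 + 1030·8.360) / (Q + 1030) = 0.95
→ Q = 1030·(8.360 − 0.95)/(0.95 − 0.03400) = 8332 L/s.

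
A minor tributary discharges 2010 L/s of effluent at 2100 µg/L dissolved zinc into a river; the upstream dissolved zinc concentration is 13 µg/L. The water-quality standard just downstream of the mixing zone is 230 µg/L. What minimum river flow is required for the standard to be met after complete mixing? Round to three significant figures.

Set C_mix = 230: (Q·13.00 + 2010·2100) / (Q + 2010) = 230
→ Q = 2010·(2100 − 230)/(230 − 13.00) = 17320 L/s.

17300 L/s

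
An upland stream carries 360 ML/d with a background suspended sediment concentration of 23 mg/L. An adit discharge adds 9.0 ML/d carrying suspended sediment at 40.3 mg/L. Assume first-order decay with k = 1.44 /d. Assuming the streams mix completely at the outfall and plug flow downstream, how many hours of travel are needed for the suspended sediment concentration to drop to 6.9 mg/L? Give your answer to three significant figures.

Flow-weighted average: C = (360.0·23.00 + 9.000·40.30) / 369.0 = 8643/369.0 = 23.42 mg/L.
23.42·exp(−k·t) = 6.9 → t = ln(23.42/6.9)/k = 73330 s = 20.37 h.

20.4 h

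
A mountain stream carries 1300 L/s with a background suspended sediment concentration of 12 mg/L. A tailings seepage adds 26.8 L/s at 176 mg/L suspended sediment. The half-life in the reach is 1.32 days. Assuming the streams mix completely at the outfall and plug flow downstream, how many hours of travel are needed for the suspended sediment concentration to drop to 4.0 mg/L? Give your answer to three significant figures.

61.4 h

Mixed concentration C = ΣQC/ΣQ = (1300·12.00 + 26.80·176.0) / 1327 = 20320/1327 = 15.31 mg/L.
Half-life 1.32 d → k = ln 2 / 1.32 = 0.5251 d⁻¹.
15.31·exp(−k·t) = 4.0 → t = ln(15.31/4.0)/k = 220900 s = 61.35 h.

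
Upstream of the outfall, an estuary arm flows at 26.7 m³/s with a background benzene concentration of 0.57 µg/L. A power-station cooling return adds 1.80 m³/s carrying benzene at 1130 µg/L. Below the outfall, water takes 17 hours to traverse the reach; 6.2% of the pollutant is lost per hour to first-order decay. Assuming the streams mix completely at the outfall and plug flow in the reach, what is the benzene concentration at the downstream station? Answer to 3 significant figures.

Conservation of mass: C = (26.70·0.5700 + 1.800·1130) / 28.50 = 2049/28.50 = 71.90 µg/L.
6.2%/h lost → k = −ln(1 − 0.062) = 0.06401 h⁻¹.
Applying C = C₀e^(−kt): 71.90 × 0.3369 = 24.22 µg/L.

24.2 µg/L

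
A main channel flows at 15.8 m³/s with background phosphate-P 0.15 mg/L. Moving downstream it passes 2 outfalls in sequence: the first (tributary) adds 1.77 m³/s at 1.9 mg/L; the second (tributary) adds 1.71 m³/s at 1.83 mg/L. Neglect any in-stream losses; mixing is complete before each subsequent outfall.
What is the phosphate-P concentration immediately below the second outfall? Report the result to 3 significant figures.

Below outfall 1: Q → 17.57 m³/s, C = (15.80·0.1500 + 1.770·1.900)/17.57 = 0.3263 mg/L.
Below outfall 2: Q → 19.28 m³/s, C = (17.57·0.3263 + 1.710·1.830)/19.28 = 0.4597 mg/L.

0.460 mg/L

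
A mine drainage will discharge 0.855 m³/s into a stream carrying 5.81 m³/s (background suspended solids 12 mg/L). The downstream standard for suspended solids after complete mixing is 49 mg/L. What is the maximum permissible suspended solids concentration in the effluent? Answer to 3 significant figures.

300 mg/L

At the limit, (Qr·Cr + Qe·Cₑ)/(Qr + Qe) = 49:
Cₑ = (6.665·49 − 5.810·12.00) / 0.8550 = 300.4 mg/L.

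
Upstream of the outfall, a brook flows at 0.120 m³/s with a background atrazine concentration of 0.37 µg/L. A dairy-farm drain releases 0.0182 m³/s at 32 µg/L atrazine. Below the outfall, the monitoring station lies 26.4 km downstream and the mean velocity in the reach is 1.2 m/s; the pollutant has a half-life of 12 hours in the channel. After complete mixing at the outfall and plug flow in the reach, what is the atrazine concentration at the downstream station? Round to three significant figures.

After mixing, C = (0.1200·0.3700 + 0.01820·32.00) / 0.1382 = 0.6268/0.1382 = 4.535 µg/L.
Travel time t = 26.4·1000 / 1.2 = 22000 s = 6.111 h.
Half-life 12 h → k = ln 2 / 12 = 0.05776 h⁻¹ = 1.386 d⁻¹.
First-order decay: C = 4.535·exp(−k·t) = 4.535·0.7026 = 3.187 µg/L.

3.19 µg/L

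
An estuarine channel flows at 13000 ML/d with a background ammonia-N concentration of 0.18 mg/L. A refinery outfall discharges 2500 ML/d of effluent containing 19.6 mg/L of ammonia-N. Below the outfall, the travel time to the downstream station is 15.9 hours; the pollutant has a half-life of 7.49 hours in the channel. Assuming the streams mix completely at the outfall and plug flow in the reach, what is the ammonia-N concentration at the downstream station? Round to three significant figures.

Conservation of mass: C = (13000·0.1800 + 2500·19.60) / 15500 = 51340/15500 = 3.312 mg/L.
Half-life 7.49 h → k = ln 2 / 7.49 = 0.09254 h⁻¹ = 2.221 d⁻¹.
Decay over the reach: 3.312·exp(−kt) = 3.312·0.2296 = 0.7605 mg/L.

0.760 mg/L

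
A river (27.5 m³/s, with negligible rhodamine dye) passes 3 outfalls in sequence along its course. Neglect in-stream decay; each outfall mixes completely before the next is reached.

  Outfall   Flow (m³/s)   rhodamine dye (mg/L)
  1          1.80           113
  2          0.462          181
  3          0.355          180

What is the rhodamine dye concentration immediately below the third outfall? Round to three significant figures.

11.7 mg/L

After outfall 1: Q = 27.50 + 1.800 = 29.30 m³/s; C = (27.50·0 + 1.800·113.0)/29.30 = 6.942 mg/L.
After outfall 2: Q = 29.30 + 0.4620 = 29.76 m³/s; C = (29.30·6.942 + 0.4620·181.0)/29.76 = 9.644 mg/L.
After outfall 3: Q = 29.76 + 0.3550 = 30.12 m³/s; C = (29.76·9.644 + 0.3550·180.0)/30.12 = 11.65 mg/L.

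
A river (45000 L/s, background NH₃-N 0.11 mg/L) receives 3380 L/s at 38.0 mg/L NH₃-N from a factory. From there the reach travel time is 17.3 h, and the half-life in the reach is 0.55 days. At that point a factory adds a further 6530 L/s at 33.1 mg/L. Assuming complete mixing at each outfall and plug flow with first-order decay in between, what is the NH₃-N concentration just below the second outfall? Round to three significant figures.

4.92 mg/L

Mass balance: C = (45000·0.1100 + 3380·38.00) / 48380 = 133400/48380 = 2.757 mg/L; combined flow 48380 L/s.
Half-life 0.55 d → k = ln 2 / 0.55 = 1.260 d⁻¹.
After decay, C = 2.757 × e^(−kt) = 2.757 × 0.4032 = 1.112 mg/L.
At the second outfall, C = (48380·1.112 + 6530·33.10) / (48380 + 6530) = 4.916 mg/L.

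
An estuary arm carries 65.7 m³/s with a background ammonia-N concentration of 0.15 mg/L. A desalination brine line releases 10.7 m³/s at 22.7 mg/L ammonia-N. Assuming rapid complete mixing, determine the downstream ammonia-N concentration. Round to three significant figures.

3.31 mg/L

Conservation of mass: C = (65.70·0.1500 + 10.70·22.70) / 76.40 = 252.7/76.40 = 3.308 mg/L.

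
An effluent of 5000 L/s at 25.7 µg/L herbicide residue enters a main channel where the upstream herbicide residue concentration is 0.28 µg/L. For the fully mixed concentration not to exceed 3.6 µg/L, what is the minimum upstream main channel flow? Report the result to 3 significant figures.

Set C_mix = 3.6: (Q·0.2800 + 5000·25.70) / (Q + 5000) = 3.6
→ Q = 5000·(25.70 − 3.6)/(3.6 − 0.2800) = 33280 L/s.

33300 L/s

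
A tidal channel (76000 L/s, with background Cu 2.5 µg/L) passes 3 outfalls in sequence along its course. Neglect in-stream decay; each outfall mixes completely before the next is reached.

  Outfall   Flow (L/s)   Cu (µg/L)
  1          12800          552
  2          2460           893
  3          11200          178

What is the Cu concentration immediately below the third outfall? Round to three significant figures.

112 µg/L

After outfall 1: Q = 76000 + 12800 = 88800 L/s; C = (76000·2.500 + 12800·552.0)/88800 = 81.71 µg/L.
After outfall 2: Q = 88800 + 2460 = 91260 L/s; C = (88800·81.71 + 2460·893.0)/91260 = 103.6 µg/L.
After outfall 3: Q = 91260 + 11200 = 102500 L/s; C = (91260·103.6 + 11200·178.0)/102500 = 111.7 µg/L.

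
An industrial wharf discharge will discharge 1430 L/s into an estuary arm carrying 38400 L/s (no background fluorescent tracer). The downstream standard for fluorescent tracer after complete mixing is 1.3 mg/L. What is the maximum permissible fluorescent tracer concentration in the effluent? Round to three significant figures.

At the limit, (Qr·Cr + Qe·Cₑ)/(Qr + Qe) = 1.3:
Cₑ = (39830·1.3 − 38400·0) / 1430 = 36.21 mg/L.

36.2 mg/L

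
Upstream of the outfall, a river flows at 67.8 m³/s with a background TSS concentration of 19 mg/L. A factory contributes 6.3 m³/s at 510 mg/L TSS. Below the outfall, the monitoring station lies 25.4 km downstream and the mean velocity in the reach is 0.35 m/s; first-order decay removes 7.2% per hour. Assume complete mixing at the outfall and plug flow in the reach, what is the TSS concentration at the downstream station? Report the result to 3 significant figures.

Flow-weighted average: C = (67.80·19.00 + 6.300·510.0) / 74.10 = 4501/74.10 = 60.74 mg/L.
Travel time t = 25.4·1000 / 0.35 = 72570 s = 20.16 h.
7.2%/h lost → k = −ln(1 − 0.072) = 0.07472 h⁻¹.
Applying C = C₀e^(−kt): 60.74 × 0.2217 = 13.47 mg/L.

13.5 mg/L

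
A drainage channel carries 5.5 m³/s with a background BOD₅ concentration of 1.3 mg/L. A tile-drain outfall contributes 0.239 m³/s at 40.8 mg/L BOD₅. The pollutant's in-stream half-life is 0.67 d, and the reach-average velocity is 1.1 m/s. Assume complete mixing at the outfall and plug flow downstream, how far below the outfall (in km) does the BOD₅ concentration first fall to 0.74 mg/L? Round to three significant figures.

Mass balance: C = (5.500·1.300 + 0.2390·40.80) / 5.739 = 16.90/5.739 = 2.945 mg/L.
Half-life 0.67 d → k = ln 2 / 0.67 = 1.035 d⁻¹.
Set 2.945·exp(−k·t) = 0.74 → t = ln(2.945/0.74)/k = 115400 s = 32.04 h.
Distance = v·t = 1.1·115400 = 126900 m = 126.9 km.

127 km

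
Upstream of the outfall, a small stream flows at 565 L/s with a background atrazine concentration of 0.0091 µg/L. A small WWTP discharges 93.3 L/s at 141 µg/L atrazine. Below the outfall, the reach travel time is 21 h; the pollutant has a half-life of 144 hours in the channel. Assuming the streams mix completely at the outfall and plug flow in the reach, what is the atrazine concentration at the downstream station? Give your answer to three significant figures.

18.1 µg/L

Flow-weighted average: C = (565.0·0.009100 + 93.30·141.0) / 658.3 = 13160/658.3 = 19.99 µg/L.
Half-life 144 h → k = ln 2 / 144 = 0.004814 h⁻¹ = 0.1155 d⁻¹.
Applying C = C₀e^(−kt): 19.99 × 0.9039 = 18.07 µg/L.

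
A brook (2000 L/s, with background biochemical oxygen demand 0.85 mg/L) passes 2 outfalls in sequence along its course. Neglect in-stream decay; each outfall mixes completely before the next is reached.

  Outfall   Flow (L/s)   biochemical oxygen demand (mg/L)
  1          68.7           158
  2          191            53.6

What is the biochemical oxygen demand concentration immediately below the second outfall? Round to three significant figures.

10.1 mg/L

Below outfall 1: Q → 2069 L/s, C = (2000·0.8500 + 68.70·158.0)/2069 = 6.069 mg/L.
Below outfall 2: Q → 2260 L/s, C = (2069·6.069 + 191.0·53.60)/2260 = 10.09 mg/L.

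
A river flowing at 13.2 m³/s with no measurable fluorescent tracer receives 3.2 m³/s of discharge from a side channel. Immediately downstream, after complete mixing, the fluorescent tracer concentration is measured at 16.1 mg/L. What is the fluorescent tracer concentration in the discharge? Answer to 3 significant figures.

Mass balance: 13.20·0 + 3.200·Cₑ = 16.40·16.10
→ Cₑ = (16.40·16.10 − 13.20·0) / 3.200 = 82.51 mg/L.

82.5 mg/L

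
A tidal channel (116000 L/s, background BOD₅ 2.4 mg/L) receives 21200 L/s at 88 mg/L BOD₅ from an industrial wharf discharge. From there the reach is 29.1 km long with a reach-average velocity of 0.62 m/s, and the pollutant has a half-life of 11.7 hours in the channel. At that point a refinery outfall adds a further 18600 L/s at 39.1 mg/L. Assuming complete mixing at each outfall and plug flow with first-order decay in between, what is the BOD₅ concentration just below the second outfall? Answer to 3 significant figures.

Flow-weighted average: C = (116000·2.400 + 21200·88.00) / 137200 = 2144000/137200 = 15.63 mg/L; combined flow 137200 L/s.
Travel time t = 29.1·1000 / 0.62 = 46940 s = 13.04 h.
Half-life 11.7 h → k = ln 2 / 11.7 = 0.05924 h⁻¹ = 1.422 d⁻¹.
Applying C = C₀e^(−kt): 15.63 × 0.4619 = 7.218 mg/L.
At the second outfall, C = (137200·7.218 + 18600·39.10) / (137200 + 18600) = 11.02 mg/L.

11.0 mg/L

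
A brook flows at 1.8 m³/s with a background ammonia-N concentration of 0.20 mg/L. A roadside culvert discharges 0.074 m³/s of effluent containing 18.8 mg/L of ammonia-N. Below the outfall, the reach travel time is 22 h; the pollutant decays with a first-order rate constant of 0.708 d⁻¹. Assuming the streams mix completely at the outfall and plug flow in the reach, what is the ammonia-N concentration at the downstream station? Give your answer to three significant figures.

0.488 mg/L

After mixing, C = (1.800·0.2000 + 0.07400·18.80) / 1.874 = 1.751/1.874 = 0.9345 mg/L.
Applying C = C₀e^(−kt): 0.9345 × 0.5226 = 0.4883 mg/L.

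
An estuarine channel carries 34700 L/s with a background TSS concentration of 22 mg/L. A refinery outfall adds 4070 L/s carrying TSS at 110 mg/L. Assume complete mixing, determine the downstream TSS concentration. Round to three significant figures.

After mixing, C = (34700·22.00 + 4070·110.0) / 38770 = 1211000/38770 = 31.24 mg/L.

31.2 mg/L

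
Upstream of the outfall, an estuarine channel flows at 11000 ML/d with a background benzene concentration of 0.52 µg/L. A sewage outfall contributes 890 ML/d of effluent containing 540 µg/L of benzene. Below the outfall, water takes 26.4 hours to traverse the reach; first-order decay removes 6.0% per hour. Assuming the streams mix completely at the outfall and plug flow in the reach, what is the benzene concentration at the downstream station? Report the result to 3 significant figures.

7.99 µg/L

Mass balance: C = (11000·0.5200 + 890.0·540.0) / 11890 = 486300/11890 = 40.90 µg/L.
6.0%/h lost → k = −ln(1 − 0.06) = 0.06188 h⁻¹.
First-order decay: C = 40.90·exp(−k·t) = 40.90·0.1952 = 7.986 µg/L.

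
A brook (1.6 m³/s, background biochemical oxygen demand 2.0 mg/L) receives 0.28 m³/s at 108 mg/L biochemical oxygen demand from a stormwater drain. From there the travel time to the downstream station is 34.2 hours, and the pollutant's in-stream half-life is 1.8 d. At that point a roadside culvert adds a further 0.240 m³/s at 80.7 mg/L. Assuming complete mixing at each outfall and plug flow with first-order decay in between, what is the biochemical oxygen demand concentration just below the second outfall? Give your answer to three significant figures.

18.2 mg/L

Mass balance: C = (1.600·2.000 + 0.2800·108.0) / 1.880 = 33.44/1.880 = 17.79 mg/L; combined flow 1.880 m³/s.
Half-life 1.8 d → k = ln 2 / 1.8 = 0.3851 d⁻¹.
Applying C = C₀e^(−kt): 17.79 × 0.5777 = 10.28 mg/L.
At the second outfall, C = (1.880·10.28 + 0.2400·80.70) / (1.880 + 0.2400) = 18.25 mg/L.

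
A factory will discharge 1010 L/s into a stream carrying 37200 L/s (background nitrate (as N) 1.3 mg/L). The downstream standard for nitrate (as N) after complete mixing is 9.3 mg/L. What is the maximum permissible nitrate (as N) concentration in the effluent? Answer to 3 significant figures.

304 mg/L

At the limit, (Qr·Cr + Qe·Cₑ)/(Qr + Qe) = 9.3:
Cₑ = (38210·9.3 − 37200·1.300) / 1010 = 304.0 mg/L.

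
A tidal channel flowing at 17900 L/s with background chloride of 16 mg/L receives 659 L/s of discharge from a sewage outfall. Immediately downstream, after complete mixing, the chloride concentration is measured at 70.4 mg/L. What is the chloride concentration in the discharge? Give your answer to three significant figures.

Mass balance: 17900·16.00 + 659.0·Cₑ = 18560·70.40
→ Cₑ = (18560·70.40 − 17900·16.00) / 659.0 = 1548 mg/L.

1550 mg/L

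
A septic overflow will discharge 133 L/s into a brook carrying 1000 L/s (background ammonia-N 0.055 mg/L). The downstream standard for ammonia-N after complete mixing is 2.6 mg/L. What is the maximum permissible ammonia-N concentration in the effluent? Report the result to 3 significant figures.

At the limit, (Qr·Cr + Qe·Cₑ)/(Qr + Qe) = 2.6:
Cₑ = (1133·2.6 − 1000·0.05500) / 133.0 = 21.74 mg/L.

21.7 mg/L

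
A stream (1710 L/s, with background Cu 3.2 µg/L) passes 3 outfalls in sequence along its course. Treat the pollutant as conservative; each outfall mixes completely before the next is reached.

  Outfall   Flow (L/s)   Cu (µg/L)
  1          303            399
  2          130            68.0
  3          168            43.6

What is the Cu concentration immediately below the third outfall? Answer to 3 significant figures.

After outfall 1: Q = 1710 + 303.0 = 2013 L/s; C = (1710·3.200 + 303.0·399.0)/2013 = 62.78 µg/L.
After outfall 2: Q = 2013 + 130.0 = 2143 L/s; C = (2013·62.78 + 130.0·68.00)/2143 = 63.09 µg/L.
After outfall 3: Q = 2143 + 168.0 = 2311 L/s; C = (2143·63.09 + 168.0·43.60)/2311 = 61.68 µg/L.

61.7 µg/L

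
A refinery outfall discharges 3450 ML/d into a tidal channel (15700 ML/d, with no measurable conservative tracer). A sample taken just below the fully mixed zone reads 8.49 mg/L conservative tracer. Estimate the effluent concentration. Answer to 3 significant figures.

47.1 mg/L

Mass balance: 15700·0 + 3450·Cₑ = 19150·8.490
→ Cₑ = (19150·8.490 − 15700·0) / 3450 = 47.13 mg/L.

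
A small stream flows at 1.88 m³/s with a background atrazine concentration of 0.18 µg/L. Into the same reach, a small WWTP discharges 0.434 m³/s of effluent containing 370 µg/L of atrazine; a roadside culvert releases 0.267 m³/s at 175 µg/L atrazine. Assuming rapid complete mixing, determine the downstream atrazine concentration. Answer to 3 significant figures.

Flow-weighted average: C = (1.880·0.1800 + 0.4340·370.0 + 0.2670·175.0) / 2.581 = 207.6/2.581 = 80.45 µg/L.

80.5 µg/L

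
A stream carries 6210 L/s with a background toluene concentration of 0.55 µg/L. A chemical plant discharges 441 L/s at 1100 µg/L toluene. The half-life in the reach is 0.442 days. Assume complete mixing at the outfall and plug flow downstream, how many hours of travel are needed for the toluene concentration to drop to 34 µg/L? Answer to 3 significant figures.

11.8 h

Conservation of mass: C = (6210·0.5500 + 441.0·1100) / 6651 = 488500/6651 = 73.45 µg/L.
Half-life 0.442 d → k = ln 2 / 0.442 = 1.568 d⁻¹.
73.45·exp(−k·t) = 34 → t = ln(73.45/34)/k = 42440 s = 11.79 h.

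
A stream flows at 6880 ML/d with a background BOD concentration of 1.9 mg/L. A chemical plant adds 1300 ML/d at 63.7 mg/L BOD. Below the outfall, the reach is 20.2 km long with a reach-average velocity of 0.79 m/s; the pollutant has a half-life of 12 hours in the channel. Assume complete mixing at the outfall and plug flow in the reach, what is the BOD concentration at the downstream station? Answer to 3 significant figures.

Mass balance: C = (6880·1.900 + 1300·63.70) / 8180 = 95880/8180 = 11.72 mg/L.
Travel time t = 20.2·1000 / 0.79 = 25570 s = 7.103 h.
Half-life 12 h → k = ln 2 / 12 = 0.05776 h⁻¹ = 1.386 d⁻¹.
Applying C = C₀e^(−kt): 11.72 × 0.6635 = 7.777 mg/L.

7.78 mg/L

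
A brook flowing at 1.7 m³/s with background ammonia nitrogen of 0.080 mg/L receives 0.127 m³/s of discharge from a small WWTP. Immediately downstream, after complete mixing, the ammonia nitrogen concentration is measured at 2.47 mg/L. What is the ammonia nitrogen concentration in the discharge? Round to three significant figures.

34.5 mg/L

Mass balance: 1.700·0.08000 + 0.1270·Cₑ = 1.827·2.470
→ Cₑ = (1.827·2.470 − 1.700·0.08000) / 0.1270 = 34.46 mg/L.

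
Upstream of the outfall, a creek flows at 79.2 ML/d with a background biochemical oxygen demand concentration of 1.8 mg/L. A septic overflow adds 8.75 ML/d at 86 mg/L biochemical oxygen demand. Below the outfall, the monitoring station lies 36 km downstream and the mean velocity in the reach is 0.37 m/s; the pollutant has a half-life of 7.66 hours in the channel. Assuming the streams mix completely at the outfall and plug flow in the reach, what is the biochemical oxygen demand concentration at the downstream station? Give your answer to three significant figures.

After mixing, C = (79.20·1.800 + 8.750·86.00) / 87.95 = 895.1/87.95 = 10.18 mg/L.
Travel time t = 36·1000 / 0.37 = 97300 s = 27.03 h.
Half-life 7.66 h → k = ln 2 / 7.66 = 0.09049 h⁻¹ = 2.172 d⁻¹.
Applying C = C₀e^(−kt): 10.18 × 0.08667 = 0.8820 mg/L.

0.882 mg/L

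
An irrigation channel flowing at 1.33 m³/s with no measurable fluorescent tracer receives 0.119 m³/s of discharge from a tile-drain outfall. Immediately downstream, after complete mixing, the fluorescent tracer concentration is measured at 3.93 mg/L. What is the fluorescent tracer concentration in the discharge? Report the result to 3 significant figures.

Mass balance: 1.330·0 + 0.1190·Cₑ = 1.449·3.930
→ Cₑ = (1.449·3.930 − 1.330·0) / 0.1190 = 47.85 mg/L.

47.9 mg/L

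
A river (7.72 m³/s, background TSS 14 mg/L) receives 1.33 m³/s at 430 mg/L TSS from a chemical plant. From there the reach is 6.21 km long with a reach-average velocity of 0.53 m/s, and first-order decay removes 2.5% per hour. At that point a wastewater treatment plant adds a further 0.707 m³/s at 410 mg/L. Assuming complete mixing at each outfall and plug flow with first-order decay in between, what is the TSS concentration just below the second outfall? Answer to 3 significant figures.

Mixed concentration C = ΣQC/ΣQ = (7.720·14.00 + 1.330·430.0) / 9.050 = 680.0/9.050 = 75.14 mg/L; combined flow 9.050 m³/s.
Travel time t = 6.21·1000 / 0.53 = 11720 s = 3.255 h.
2.5%/h lost → k = −ln(1 − 0.025) = 0.02532 h⁻¹.
Applying C = C₀e^(−kt): 75.14 × 0.9209 = 69.19 mg/L.
Second outfall: C = (9.050·69.19 + 0.7070·410.0)/9.757 = 93.89 mg/L.

93.9 mg/L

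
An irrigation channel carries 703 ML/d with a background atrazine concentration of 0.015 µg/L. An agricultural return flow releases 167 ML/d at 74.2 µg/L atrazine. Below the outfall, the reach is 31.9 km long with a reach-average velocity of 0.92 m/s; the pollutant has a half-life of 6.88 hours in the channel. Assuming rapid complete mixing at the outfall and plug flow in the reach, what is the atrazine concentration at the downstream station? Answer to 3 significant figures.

5.40 µg/L

Mass balance: C = (703.0·0.01500 + 167.0·74.20) / 870.0 = 12400/870.0 = 14.26 µg/L.
Travel time t = 31.9·1000 / 0.92 = 34670 s = 9.632 h.
Half-life 6.88 h → k = ln 2 / 6.88 = 0.1007 h⁻¹ = 2.418 d⁻¹.
After decay, C = 14.26 × e^(−kt) = 14.26 × 0.3789 = 5.402 µg/L.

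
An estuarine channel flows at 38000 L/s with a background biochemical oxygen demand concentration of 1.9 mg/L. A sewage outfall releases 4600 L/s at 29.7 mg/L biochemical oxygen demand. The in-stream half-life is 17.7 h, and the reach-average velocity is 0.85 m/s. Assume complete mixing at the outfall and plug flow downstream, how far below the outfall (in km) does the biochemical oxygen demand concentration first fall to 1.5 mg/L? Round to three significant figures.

Flow-weighted average: C = (38000·1.900 + 4600·29.70) / 42600 = 208800/42600 = 4.902 mg/L.
Half-life 17.7 h → k = ln 2 / 17.7 = 0.03916 h⁻¹ = 0.9399 d⁻¹.
Set 4.902·exp(−k·t) = 1.5 → t = ln(4.902/1.5)/k = 108900 s = 30.24 h.
Distance = v·t = 0.85·108900 = 92530 m = 92.53 km.

92.5 km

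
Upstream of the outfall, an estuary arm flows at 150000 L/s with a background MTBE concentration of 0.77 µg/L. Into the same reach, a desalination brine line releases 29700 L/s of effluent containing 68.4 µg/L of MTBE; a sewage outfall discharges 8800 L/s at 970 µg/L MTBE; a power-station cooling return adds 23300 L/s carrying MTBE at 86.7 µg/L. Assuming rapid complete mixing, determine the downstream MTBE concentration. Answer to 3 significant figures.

60.0 µg/L

Flow-weighted average: C = (150000·0.7700 + 29700·68.40 + 8800·970.0 + 23300·86.70) / 211800 = 12700000/211800 = 59.98 µg/L.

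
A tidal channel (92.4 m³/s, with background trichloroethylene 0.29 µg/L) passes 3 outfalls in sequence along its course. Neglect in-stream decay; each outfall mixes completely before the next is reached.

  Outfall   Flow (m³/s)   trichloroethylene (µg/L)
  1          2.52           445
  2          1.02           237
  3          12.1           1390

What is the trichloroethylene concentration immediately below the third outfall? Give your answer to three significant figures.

169 µg/L

Outfall 1: combined Q = 94.92 m³/s; C = (92.40·0.2900 + 2.520·445.0)/94.92 = 12.10 µg/L.
Outfall 2: combined Q = 95.94 m³/s; C = (94.92·12.10 + 1.020·237.0)/95.94 = 14.49 µg/L.
Outfall 3: combined Q = 108.0 m³/s; C = (95.94·14.49 + 12.10·1390)/108.0 = 168.5 µg/L.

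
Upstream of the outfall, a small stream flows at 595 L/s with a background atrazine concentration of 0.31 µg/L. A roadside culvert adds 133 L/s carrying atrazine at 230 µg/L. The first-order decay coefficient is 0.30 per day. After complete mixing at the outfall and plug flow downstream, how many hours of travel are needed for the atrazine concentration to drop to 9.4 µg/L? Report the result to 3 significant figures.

120 h

Mixed concentration C = ΣQC/ΣQ = (595.0·0.3100 + 133.0·230.0) / 728.0 = 30770/728.0 = 42.27 µg/L.
42.27·exp(−k·t) = 9.4 → t = ln(42.27/9.4)/k = 433000 s = 120.3 h.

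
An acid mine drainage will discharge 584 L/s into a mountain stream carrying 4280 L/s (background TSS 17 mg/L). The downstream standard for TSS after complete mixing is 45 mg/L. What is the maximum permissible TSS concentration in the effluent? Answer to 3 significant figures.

250 mg/L

At the limit, (Qr·Cr + Qe·Cₑ)/(Qr + Qe) = 45:
Cₑ = (4864·45 − 4280·17.00) / 584.0 = 250.2 mg/L.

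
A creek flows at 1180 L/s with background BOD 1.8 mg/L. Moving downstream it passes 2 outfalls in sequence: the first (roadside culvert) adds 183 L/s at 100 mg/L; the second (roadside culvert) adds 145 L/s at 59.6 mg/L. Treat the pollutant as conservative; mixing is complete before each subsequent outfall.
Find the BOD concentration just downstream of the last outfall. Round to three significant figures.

Outfall 1: combined Q = 1363 L/s; C = (1180·1.800 + 183.0·100.0)/1363 = 14.98 mg/L.
Outfall 2: combined Q = 1508 L/s; C = (1363·14.98 + 145.0·59.60)/1508 = 19.27 mg/L.

19.3 mg/L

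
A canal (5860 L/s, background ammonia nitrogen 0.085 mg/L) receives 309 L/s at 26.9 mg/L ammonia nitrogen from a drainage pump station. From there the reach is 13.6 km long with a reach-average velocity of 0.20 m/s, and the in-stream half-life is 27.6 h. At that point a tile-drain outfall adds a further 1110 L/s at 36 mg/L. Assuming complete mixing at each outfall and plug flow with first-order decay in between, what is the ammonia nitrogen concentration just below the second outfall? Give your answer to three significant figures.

After mixing, C = (5860·0.08500 + 309.0·26.90) / 6169 = 8810/6169 = 1.428 mg/L; combined flow 6169 L/s.
Travel time t = 13.6·1000 / 0.20 = 68000 s = 18.89 h.
Half-life 27.6 h → k = ln 2 / 27.6 = 0.02511 h⁻¹ = 0.6027 d⁻¹.
First-order decay: C = 1.428·exp(−k·t) = 1.428·0.6223 = 0.8887 mg/L.
At the second outfall, C = (6169·0.8887 + 1110·36.00) / (6169 + 1110) = 6.243 mg/L.

6.24 mg/L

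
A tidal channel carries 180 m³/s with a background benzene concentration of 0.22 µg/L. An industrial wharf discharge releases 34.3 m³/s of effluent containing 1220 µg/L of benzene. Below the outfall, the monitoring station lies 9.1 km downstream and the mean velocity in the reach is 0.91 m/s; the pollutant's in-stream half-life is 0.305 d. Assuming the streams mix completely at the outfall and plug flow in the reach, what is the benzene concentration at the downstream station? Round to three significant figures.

150 µg/L

After mixing, C = (180.0·0.2200 + 34.30·1220) / 214.3 = 41890/214.3 = 195.5 µg/L.
Travel time t = 9.1·1000 / 0.91 = 10000 s = 2.778 h.
Half-life 0.305 d → k = ln 2 / 0.305 = 2.273 d⁻¹.
First-order decay: C = 195.5·exp(−k·t) = 195.5·0.7687 = 150.2 µg/L.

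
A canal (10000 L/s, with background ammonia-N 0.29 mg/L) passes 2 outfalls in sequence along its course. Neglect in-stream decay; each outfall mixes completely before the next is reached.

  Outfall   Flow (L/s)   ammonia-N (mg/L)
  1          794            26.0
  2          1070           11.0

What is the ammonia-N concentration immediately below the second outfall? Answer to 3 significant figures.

2.98 mg/L

After outfall 1: Q = 10000 + 794.0 = 10790 L/s; C = (10000·0.2900 + 794.0·26.00)/10790 = 2.181 mg/L.
After outfall 2: Q = 10790 + 1070 = 11860 L/s; C = (10790·2.181 + 1070·11.00)/11860 = 2.977 mg/L.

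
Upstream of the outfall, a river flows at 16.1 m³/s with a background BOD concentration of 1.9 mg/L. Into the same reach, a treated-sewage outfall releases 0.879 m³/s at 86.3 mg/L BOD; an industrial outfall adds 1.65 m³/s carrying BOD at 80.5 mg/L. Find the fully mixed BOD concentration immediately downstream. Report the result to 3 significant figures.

Flow-weighted average: C = (16.10·1.900 + 0.8790·86.30 + 1.650·80.50) / 18.63 = 239.3/18.63 = 12.84 mg/L.

12.8 mg/L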